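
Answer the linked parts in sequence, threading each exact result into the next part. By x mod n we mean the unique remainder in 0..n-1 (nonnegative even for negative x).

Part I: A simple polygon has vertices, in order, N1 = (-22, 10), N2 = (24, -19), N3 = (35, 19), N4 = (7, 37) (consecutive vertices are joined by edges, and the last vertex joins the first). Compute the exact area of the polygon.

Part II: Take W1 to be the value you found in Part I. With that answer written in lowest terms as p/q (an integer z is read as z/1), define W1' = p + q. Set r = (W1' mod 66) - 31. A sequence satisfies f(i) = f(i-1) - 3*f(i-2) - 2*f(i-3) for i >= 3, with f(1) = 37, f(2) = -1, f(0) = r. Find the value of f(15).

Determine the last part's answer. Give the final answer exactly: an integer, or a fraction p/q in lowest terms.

-224720

Part I: cross terms: (-22*-19 - 24*10)=178, (24*19 - 35*-19)=1121, (35*37 - 7*19)=1162, (7*10 - -22*37)=884; twice the area = |3345| = 3345; area = 3345/2; answer 3345/2
Part II: W1 = 3345/2; threaded value p + q = 3347; r = 16; f(3) = 1*(-1) - 3*(37) - 2*(16) = -144; iterating: f(3)=-144, f(4)=-215, f(5)=219, f(6)=1152, f(7)=925, f(8)=-2969, f(9)=-8048, f(10)=-991, f(11)=29091, f(12)=48160, f(13)=-37131, f(14)=-239793, f(15)=-224720; answer -224720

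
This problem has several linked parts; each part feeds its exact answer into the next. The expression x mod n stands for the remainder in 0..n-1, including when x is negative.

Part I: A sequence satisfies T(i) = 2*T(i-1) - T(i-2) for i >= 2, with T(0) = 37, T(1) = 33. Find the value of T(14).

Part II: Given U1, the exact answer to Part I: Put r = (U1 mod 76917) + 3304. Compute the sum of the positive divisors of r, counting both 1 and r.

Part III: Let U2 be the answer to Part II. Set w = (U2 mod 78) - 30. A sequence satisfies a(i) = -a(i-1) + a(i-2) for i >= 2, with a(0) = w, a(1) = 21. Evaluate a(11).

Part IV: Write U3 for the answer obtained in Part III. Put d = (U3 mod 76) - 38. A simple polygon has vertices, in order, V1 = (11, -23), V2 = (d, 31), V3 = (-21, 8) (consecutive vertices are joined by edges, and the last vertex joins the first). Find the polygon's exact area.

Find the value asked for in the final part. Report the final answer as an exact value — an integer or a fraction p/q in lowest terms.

Part I: T(2) = 2*(33) - 1*(37) = 29; iterating: T(2)=29, T(3)=25, T(4)=21, T(5)=17, T(6)=13, T(7)=9, T(8)=5, T(9)=1, T(10)=-3, T(11)=-7, T(12)=-11, T(13)=-15, T(14)=-19; answer -19
Part II: U1 = -19; r = 80202; 80202 = 2 * 3 * 13367; sigma = (1 + 2) * (1 + 3) * (1 + 13367) = 3 * 4 * 13368 = 160416; answer 160416
Part III: U2 = 160416; w = 18; a(2) = -1*(21) + 1*(18) = -3; iterating: a(2)=-3, a(3)=24, a(4)=-27, a(5)=51, a(6)=-78, a(7)=129, a(8)=-207, a(9)=336, a(10)=-543, a(11)=879; answer 879
Part IV: U3 = 879; d = 5; cross terms: (11*31 - 5*-23)=456, (5*8 - -21*31)=691, (-21*-23 - 11*8)=395; twice the area = |1542| = 1542; area = 771; answer 771

771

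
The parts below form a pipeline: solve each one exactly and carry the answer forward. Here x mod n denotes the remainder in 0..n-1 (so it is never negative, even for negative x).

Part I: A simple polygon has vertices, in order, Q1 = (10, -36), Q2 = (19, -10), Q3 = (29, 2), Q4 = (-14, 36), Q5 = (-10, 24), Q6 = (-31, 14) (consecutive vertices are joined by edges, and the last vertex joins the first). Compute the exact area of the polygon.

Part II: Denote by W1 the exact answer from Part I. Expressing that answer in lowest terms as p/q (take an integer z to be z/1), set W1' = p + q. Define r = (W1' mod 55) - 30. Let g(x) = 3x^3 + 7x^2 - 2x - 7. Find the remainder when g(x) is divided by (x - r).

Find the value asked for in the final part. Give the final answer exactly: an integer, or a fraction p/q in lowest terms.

Part I: cross terms: (10*-10 - 19*-36)=584, (19*2 - 29*-10)=328, (29*36 - -14*2)=1072, (-14*24 - -10*36)=24, (-10*14 - -31*24)=604, (-31*-36 - 10*14)=976; twice the area = |3588| = 3588; area = 1794; answer 1794
Part II: W1 = 1794; threaded value p + q = 1795; r = 5; remainder = value at the root: 3*(5)^3 + 7*(5)^2 - 2*(5)^1 - 7 = (375) + (175) + (-10) + (-7) = 533; answer 533

533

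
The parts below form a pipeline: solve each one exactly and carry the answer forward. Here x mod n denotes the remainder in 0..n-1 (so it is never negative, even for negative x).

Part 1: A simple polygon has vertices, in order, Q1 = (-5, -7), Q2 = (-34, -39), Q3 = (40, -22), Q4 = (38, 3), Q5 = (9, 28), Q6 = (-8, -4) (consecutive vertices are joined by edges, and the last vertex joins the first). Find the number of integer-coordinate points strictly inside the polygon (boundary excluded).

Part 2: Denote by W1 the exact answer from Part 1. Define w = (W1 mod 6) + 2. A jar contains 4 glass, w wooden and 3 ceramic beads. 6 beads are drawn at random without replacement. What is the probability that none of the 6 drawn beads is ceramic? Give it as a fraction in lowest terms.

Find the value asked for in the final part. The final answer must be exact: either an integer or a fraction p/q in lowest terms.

1/84

Part 1: cross terms: (-5*-39 - -34*-7)=-43, (-34*-22 - 40*-39)=2308, (40*3 - 38*-22)=956, (38*28 - 9*3)=1037, (9*-4 - -8*28)=188, (-8*-7 - -5*-4)=36; twice the area = |4482| = 4482; area = 2241; boundary points = 1 + 1 + 1 + 1 + 1 + 3 = 8; strictly interior points = area - boundary/2 + 1 = 2238; answer 2238
Part 2: W1 = 2238; w = 2; total draws C(9,6) = 84; favorable C(6,6) = 1; P = 1/84; answer 1/84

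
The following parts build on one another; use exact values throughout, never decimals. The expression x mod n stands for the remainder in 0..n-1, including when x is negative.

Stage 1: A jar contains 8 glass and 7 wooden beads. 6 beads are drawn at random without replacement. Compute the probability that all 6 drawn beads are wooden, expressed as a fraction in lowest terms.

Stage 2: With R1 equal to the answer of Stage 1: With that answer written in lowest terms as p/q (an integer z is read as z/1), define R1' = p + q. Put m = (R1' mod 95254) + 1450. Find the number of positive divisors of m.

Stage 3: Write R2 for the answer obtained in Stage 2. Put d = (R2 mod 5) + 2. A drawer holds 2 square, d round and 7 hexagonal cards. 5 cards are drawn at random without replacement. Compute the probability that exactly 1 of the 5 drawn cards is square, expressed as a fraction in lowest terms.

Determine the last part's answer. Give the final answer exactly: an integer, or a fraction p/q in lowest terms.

Stage 1: total draws C(15,6) = 5005; favorable C(7,6) = 7; P = 1/715; answer 1/715
Stage 2: R1 = 1/715; threaded value p + q = 716; m = 2166; 2166 = 2 * 3 * 19^2; number of divisors = (1+1) * (1+1) * (2+1) = 12; answer 12
Stage 3: R2 = 12; d = 4; total draws C(13,5) = 1287; favorable C(2,1)*C(11,4) = 660; P = 20/39; answer 20/39

20/39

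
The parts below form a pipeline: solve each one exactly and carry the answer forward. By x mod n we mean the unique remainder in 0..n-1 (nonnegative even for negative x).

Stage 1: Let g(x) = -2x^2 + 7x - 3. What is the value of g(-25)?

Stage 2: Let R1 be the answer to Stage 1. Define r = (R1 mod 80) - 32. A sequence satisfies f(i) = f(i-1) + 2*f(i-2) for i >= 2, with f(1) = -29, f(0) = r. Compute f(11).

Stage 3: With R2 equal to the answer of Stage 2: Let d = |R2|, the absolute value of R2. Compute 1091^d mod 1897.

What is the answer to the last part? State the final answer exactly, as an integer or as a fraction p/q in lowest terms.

Stage 1: -2*(-25)^2 + 7*(-25)^1 - 3 = (-1250) + (-175) + (-3) = -1428; answer -1428
Stage 2: R1 = -1428; r = -20; f(2) = 1*(-29) + 2*(-20) = -69; iterating: f(2)=-69, f(3)=-127, f(4)=-265, f(5)=-519, f(6)=-1049, f(7)=-2087, f(8)=-4185, f(9)=-8359, f(10)=-16729, f(11)=-33447; answer -33447
Stage 3: R2 = -33447; d = 33447; squarings mod 1897: 1091^1=1091, 1091^2=862, 1091^4=1317, 1091^8=631, 1091^16=1688, 1091^32=50, 1091^64=603, 1091^128=1282, 1091^256=722, 1091^512=1506, 1091^1024=1121, 1091^2048=827, 1091^4096=1009, 1091^8192=1289, 1091^16384=1646, 1091^32768=400; 1091^33447 = 1091^1 * 1091^2 * 1091^4 * 1091^32 * 1091^128 * 1091^512 * 1091^32768 = 1602 (mod 1897); answer 1602

1602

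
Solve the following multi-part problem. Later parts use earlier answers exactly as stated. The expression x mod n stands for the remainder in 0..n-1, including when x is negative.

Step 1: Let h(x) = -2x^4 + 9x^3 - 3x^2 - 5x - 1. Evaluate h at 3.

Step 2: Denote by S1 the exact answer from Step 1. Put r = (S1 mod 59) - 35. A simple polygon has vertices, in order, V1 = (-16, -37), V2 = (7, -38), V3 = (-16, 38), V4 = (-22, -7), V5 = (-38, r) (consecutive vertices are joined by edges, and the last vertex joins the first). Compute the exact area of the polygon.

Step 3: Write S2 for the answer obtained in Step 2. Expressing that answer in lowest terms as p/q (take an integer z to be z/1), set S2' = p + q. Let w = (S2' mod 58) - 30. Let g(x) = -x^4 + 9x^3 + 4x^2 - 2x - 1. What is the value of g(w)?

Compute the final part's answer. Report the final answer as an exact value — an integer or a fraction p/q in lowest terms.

-19381

Step 1: -2*(3)^4 + 9*(3)^3 - 3*(3)^2 - 5*(3)^1 - 1 = (-162) + (243) + (-27) + (-15) + (-1) = 38; answer 38
Step 2: S1 = 38; r = 3; cross terms: (-16*-38 - 7*-37)=867, (7*38 - -16*-38)=-342, (-16*-7 - -22*38)=948, (-22*3 - -38*-7)=-332, (-38*-37 - -16*3)=1454; twice the area = |2595| = 2595; area = 2595/2; answer 2595/2
Step 3: S2 = 2595/2; threaded value p + q = 2597; w = 15; -1*(15)^4 + 9*(15)^3 + 4*(15)^2 - 2*(15)^1 - 1 = (-50625) + (30375) + (900) + (-30) + (-1) = -19381; answer -19381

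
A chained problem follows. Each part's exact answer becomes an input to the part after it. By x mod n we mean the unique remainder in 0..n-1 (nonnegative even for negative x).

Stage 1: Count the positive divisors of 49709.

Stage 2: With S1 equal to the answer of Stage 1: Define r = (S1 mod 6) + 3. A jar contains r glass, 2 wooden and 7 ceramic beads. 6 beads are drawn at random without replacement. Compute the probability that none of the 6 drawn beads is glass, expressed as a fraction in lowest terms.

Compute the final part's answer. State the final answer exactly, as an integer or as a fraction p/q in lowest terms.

3/286

Stage 1: 49709 = 11 * 4519; number of divisors = (1+1) * (1+1) = 4; answer 4
Stage 2: S1 = 4; r = 7; total draws C(16,6) = 8008; favorable C(9,6) = 84; P = 3/286; answer 3/286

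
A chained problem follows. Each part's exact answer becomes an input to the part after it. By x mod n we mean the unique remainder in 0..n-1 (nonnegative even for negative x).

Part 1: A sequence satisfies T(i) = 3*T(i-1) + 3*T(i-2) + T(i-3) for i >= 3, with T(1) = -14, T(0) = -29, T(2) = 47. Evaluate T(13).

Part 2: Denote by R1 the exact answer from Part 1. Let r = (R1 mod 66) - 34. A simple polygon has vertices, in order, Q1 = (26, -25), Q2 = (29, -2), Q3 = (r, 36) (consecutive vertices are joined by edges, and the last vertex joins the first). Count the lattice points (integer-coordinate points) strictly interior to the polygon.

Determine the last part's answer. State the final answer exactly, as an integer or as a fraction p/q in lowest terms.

Part 1: T(3) = 3*(47) + 3*(-14) + 1*(-29) = 70; iterating: T(3)=70, T(4)=337, T(5)=1268, T(6)=4885, T(7)=18796, T(8)=72311, T(9)=278206, T(10)=1070347, T(11)=4117970, T(12)=15843157, T(13)=60953728; answer 60953728
Part 2: R1 = 60953728; r = -12; cross terms: (26*-2 - 29*-25)=673, (29*36 - -12*-2)=1020, (-12*-25 - 26*36)=-636; twice the area = |1057| = 1057; area = 1057/2; boundary points = 1 + 1 + 1 = 3; strictly interior points = area - boundary/2 + 1 = 528; answer 528

528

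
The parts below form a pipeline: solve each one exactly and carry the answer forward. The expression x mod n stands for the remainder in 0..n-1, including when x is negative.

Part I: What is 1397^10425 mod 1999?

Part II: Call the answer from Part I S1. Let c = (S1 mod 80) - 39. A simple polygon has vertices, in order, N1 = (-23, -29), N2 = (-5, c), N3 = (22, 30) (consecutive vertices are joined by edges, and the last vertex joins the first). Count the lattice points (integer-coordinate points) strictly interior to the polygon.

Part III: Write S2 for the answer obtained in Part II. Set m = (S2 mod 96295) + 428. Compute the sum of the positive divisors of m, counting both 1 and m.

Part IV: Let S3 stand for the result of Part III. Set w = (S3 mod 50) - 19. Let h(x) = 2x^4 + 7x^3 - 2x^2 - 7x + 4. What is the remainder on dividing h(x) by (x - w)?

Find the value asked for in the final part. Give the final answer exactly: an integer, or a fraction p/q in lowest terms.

Part I: squarings mod 1999: 1397^1=1397, 1397^2=585, 1397^4=396, 1397^8=894, 1397^16=1635, 1397^32=562, 1397^64=2, 1397^128=4, 1397^256=16, 1397^512=256, 1397^1024=1568, 1397^2048=1853, 1397^4096=1326, 1397^8192=1155; 1397^10425 = 1397^1 * 1397^8 * 1397^16 * 1397^32 * 1397^128 * 1397^2048 * 1397^8192 = 1901 (mod 1999); answer 1901
Part II: S1 = 1901; c = 22; cross terms: (-23*22 - -5*-29)=-651, (-5*30 - 22*22)=-634, (22*-29 - -23*30)=52; twice the area = |-1233| = 1233; area = 1233/2; boundary points = 3 + 1 + 1 = 5; strictly interior points = area - boundary/2 + 1 = 615; answer 615
Part III: S2 = 615; m = 1043; 1043 = 7 * 149; sigma = (1 + 7) * (1 + 149) = 8 * 150 = 1200; answer 1200
Part IV: S3 = 1200; w = -19; remainder = value at the root: 2*(-19)^4 + 7*(-19)^3 - 2*(-19)^2 - 7*(-19)^1 + 4 = (260642) + (-48013) + (-722) + (133) + (4) = 212044; answer 212044

212044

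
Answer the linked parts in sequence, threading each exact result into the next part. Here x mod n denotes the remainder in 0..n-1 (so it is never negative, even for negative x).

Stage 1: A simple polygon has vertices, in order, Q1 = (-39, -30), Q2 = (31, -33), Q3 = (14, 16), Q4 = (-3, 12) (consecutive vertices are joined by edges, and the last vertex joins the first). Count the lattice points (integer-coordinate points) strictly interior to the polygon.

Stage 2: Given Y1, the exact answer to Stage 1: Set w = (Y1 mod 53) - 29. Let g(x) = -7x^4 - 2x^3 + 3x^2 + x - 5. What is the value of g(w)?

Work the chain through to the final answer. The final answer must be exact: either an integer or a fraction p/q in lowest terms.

Stage 1: cross terms: (-39*-33 - 31*-30)=2217, (31*16 - 14*-33)=958, (14*12 - -3*16)=216, (-3*-30 - -39*12)=558; twice the area = |3949| = 3949; area = 3949/2; boundary points = 1 + 1 + 1 + 6 = 9; strictly interior points = area - boundary/2 + 1 = 1971; answer 1971
Stage 2: Y1 = 1971; w = -19; -7*(-19)^4 - 2*(-19)^3 + 3*(-19)^2 + 1*(-19)^1 - 5 = (-912247) + (13718) + (1083) + (-19) + (-5) = -897470; answer -897470

-897470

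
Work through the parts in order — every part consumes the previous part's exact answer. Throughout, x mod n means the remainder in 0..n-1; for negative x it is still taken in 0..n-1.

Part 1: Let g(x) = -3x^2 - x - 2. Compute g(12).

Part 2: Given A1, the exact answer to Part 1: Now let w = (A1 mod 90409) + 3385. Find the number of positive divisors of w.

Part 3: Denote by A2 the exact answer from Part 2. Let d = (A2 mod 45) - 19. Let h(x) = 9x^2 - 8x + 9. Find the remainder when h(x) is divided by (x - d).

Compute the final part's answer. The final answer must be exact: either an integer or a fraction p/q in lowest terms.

Part 1: -3*(12)^2 - 1*(12)^1 - 2 = (-432) + (-12) + (-2) = -446; answer -446
Part 2: A1 = -446; w = 93348; 93348 = 2^2 * 3^2 * 2593; number of divisors = (2+1) * (2+1) * (1+1) = 18; answer 18
Part 3: A2 = 18; d = -1; remainder = value at the root: 9*(-1)^2 - 8*(-1)^1 + 9 = (9) + (8) + (9) = 26; answer 26

26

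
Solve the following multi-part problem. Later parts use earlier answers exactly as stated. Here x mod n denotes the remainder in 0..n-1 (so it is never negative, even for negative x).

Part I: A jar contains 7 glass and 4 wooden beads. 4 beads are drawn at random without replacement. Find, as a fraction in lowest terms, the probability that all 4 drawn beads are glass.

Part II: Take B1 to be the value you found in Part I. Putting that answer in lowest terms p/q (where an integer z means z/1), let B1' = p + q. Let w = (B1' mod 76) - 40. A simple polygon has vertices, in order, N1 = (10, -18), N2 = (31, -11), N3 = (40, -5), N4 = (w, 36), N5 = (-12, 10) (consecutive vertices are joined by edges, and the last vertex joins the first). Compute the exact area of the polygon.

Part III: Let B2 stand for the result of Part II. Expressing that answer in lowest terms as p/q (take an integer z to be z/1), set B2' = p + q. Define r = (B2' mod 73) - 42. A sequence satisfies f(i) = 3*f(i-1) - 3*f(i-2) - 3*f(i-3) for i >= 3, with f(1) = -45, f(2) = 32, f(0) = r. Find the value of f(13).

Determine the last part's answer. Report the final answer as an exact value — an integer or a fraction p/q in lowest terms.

Part I: total draws C(11,4) = 330; favorable C(7,4) = 35; P = 7/66; answer 7/66
Part II: B1 = 7/66; threaded value p + q = 73; w = 33; cross terms: (10*-11 - 31*-18)=448, (31*-5 - 40*-11)=285, (40*36 - 33*-5)=1605, (33*10 - -12*36)=762, (-12*-18 - 10*10)=116; twice the area = |3216| = 3216; area = 1608; answer 1608
Part III: B2 = 1608; threaded value p + q = 1609; r = -39; f(3) = 3*(32) - 3*(-45) - 3*(-39) = 348; iterating: f(3)=348, f(4)=1083, f(5)=2109, f(6)=2034, f(7)=-3474, f(8)=-22851, f(9)=-64233, f(10)=-113724, f(11)=-79920, f(12)=294111, f(13)=1463265; answer 1463265

1463265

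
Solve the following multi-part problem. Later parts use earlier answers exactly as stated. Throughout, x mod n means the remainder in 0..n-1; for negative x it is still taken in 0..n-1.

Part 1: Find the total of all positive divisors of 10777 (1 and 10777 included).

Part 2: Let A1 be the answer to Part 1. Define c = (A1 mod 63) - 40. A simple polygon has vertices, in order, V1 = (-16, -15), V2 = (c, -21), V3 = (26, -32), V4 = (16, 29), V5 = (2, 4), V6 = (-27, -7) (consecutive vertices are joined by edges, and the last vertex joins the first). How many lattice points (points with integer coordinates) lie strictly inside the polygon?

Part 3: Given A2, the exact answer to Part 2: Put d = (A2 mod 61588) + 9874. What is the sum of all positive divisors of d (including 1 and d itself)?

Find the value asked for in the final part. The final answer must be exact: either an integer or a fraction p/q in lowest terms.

26264

Part 1: 10777 = 13 * 829; sigma = (1 + 13) * (1 + 829) = 14 * 830 = 11620; answer 11620
Part 2: A1 = 11620; c = -12; cross terms: (-16*-21 - -12*-15)=156, (-12*-32 - 26*-21)=930, (26*29 - 16*-32)=1266, (16*4 - 2*29)=6, (2*-7 - -27*4)=94, (-27*-15 - -16*-7)=293; twice the area = |2745| = 2745; area = 2745/2; boundary points = 2 + 1 + 1 + 1 + 1 + 1 = 7; strictly interior points = area - boundary/2 + 1 = 1370; answer 1370
Part 3: A2 = 1370; d = 11244; 11244 = 2^2 * 3 * 937; sigma = (1 + 2 + 4) * (1 + 3) * (1 + 937) = 7 * 4 * 938 = 26264; answer 26264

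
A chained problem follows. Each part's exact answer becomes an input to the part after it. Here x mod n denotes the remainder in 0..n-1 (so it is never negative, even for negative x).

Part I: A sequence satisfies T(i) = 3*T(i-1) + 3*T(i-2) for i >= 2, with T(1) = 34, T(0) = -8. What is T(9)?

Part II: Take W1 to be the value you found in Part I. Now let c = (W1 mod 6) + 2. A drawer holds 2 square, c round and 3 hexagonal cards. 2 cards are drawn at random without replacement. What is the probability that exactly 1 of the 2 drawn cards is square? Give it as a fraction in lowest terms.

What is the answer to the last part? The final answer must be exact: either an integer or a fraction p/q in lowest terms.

Part I: T(2) = 3*(34) + 3*(-8) = 78; iterating: T(2)=78, T(3)=336, T(4)=1242, T(5)=4734, T(6)=17928, T(7)=67986, T(8)=257742, T(9)=977184; answer 977184
Part II: W1 = 977184; c = 2; total draws C(7,2) = 21; favorable C(2,1)*C(5,1) = 10; P = 10/21; answer 10/21

10/21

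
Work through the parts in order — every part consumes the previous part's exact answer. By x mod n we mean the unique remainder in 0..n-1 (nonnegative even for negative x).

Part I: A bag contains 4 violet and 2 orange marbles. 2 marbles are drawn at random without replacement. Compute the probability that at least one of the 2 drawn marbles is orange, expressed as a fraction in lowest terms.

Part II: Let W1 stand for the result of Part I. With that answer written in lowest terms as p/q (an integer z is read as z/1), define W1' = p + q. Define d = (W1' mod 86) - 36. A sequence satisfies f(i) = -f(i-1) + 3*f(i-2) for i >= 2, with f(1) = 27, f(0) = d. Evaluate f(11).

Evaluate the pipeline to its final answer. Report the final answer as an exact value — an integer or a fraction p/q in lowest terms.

Part I: total draws C(6,2) = 15; complement C(4,2) = 6; favorable 15 - 6 = 9; P = 3/5; answer 3/5
Part II: W1 = 3/5; threaded value p + q = 8; d = -28; f(2) = -1*(27) + 3*(-28) = -111; iterating: f(2)=-111, f(3)=192, f(4)=-525, f(5)=1101, f(6)=-2676, f(7)=5979, f(8)=-14007, f(9)=31944, f(10)=-73965, f(11)=169797; answer 169797

169797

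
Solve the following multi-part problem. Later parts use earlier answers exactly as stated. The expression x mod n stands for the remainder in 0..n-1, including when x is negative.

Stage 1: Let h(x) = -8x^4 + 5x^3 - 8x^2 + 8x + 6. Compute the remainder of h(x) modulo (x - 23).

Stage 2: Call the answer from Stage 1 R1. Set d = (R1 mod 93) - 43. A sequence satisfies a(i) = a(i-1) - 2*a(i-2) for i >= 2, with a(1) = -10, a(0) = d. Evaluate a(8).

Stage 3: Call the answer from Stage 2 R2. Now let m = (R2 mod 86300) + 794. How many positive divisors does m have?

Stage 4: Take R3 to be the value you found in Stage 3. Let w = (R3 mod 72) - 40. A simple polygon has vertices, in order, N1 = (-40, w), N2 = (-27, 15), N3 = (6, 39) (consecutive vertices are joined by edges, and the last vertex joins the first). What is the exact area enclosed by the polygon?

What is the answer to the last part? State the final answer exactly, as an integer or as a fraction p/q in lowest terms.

1107/2

Stage 1: remainder = value at the root: -8*(23)^4 + 5*(23)^3 - 8*(23)^2 + 8*(23)^1 + 6 = (-2238728) + (60835) + (-4232) + (184) + (6) = -2181935; answer -2181935
Stage 2: R1 = -2181935; d = -12; a(2) = 1*(-10) - 2*(-12) = 14; iterating: a(2)=14, a(3)=34, a(4)=6, a(5)=-62, a(6)=-74, a(7)=50, a(8)=198; answer 198
Stage 3: R2 = 198; m = 992; 992 = 2^5 * 31; number of divisors = (5+1) * (1+1) = 12; answer 12
Stage 4: R3 = 12; w = -28; cross terms: (-40*15 - -27*-28)=-1356, (-27*39 - 6*15)=-1143, (6*-28 - -40*39)=1392; twice the area = |-1107| = 1107; area = 1107/2; answer 1107/2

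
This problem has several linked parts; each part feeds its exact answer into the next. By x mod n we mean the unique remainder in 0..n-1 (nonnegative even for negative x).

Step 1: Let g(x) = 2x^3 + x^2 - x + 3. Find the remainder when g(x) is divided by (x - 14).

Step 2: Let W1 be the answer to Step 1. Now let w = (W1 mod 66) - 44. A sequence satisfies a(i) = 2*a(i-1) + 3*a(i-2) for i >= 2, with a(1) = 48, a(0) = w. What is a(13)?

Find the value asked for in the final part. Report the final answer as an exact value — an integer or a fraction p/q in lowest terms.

26704908

Step 1: remainder = value at the root: 2*(14)^3 + 1*(14)^2 - 1*(14)^1 + 3 = (5488) + (196) + (-14) + (3) = 5673; answer 5673
Step 2: W1 = 5673; w = 19; a(2) = 2*(48) + 3*(19) = 153; iterating: a(2)=153, a(3)=450, a(4)=1359, a(5)=4068, a(6)=12213, a(7)=36630, a(8)=109899, a(9)=329688, a(10)=989073, a(11)=2967210, a(12)=8901639, a(13)=26704908; answer 26704908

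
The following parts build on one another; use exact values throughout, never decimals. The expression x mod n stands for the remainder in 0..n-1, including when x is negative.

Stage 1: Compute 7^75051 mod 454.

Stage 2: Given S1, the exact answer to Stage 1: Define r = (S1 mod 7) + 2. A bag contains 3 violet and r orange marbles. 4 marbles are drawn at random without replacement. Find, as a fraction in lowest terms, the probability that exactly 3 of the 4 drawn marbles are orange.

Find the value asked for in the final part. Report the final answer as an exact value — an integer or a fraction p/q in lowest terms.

1/2

Stage 1: squarings mod 454: 7^1=7, 7^2=49, 7^4=131, 7^8=363, 7^16=109, 7^32=77, 7^64=27, 7^128=275, 7^256=261, 7^512=21, 7^1024=441, 7^2048=169, 7^4096=413, 7^8192=319, 7^16384=65, 7^32768=139, 7^65536=253; 7^75051 = 7^1 * 7^2 * 7^8 * 7^32 * 7^256 * 7^1024 * 7^8192 * 7^65536 = 159 (mod 454); answer 159
Stage 2: S1 = 159; r = 7; total draws C(10,4) = 210; favorable C(7,3)*C(3,1) = 105; P = 1/2; answer 1/2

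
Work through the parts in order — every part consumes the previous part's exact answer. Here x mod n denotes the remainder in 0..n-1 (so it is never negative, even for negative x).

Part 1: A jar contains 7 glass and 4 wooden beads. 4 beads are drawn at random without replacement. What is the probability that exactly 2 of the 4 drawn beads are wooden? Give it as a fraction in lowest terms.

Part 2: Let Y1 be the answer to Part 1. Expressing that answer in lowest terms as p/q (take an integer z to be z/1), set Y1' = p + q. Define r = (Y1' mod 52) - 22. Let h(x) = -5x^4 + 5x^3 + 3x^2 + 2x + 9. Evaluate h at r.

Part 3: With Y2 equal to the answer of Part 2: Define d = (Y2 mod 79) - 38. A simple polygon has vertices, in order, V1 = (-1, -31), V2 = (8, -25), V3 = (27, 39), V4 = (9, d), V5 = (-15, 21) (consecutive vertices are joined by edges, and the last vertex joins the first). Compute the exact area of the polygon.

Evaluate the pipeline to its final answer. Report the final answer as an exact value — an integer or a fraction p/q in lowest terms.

Part 1: total draws C(11,4) = 330; favorable C(4,2)*C(7,2) = 126; P = 21/55; answer 21/55
Part 2: Y1 = 21/55; threaded value p + q = 76; r = 2; -5*(2)^4 + 5*(2)^3 + 3*(2)^2 + 2*(2)^1 + 9 = (-80) + (40) + (12) + (4) + (9) = -15; answer -15
Part 3: Y2 = -15; d = 26; cross terms: (-1*-25 - 8*-31)=273, (8*39 - 27*-25)=987, (27*26 - 9*39)=351, (9*21 - -15*26)=579, (-15*-31 - -1*21)=486; twice the area = |2676| = 2676; area = 1338; answer 1338

1338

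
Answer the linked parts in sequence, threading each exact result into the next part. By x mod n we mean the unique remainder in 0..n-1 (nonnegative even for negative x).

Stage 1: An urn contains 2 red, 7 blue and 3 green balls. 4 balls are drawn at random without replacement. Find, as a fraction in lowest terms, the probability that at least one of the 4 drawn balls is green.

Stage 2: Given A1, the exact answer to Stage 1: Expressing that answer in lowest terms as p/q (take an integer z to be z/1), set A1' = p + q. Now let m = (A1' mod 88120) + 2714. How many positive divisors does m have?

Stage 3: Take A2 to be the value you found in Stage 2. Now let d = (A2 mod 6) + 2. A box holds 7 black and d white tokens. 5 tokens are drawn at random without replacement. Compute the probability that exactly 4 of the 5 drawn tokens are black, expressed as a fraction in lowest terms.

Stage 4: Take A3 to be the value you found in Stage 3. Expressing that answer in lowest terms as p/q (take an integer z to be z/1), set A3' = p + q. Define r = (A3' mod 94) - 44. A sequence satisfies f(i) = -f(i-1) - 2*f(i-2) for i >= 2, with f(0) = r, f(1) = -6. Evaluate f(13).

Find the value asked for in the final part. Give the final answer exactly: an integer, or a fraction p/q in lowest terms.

Stage 1: total draws C(12,4) = 495; complement C(9,4) = 126; favorable 495 - 126 = 369; P = 41/55; answer 41/55
Stage 2: A1 = 41/55; threaded value p + q = 96; m = 2810; 2810 = 2 * 5 * 281; number of divisors = (1+1) * (1+1) * (1+1) = 8; answer 8
Stage 3: A2 = 8; d = 4; total draws C(11,5) = 462; favorable C(7,4)*C(4,1) = 140; P = 10/33; answer 10/33
Stage 4: A3 = 10/33; threaded value p + q = 43; r = -1; f(2) = -1*(-6) - 2*(-1) = 8; iterating: f(2)=8, f(3)=4, f(4)=-20, f(5)=12, f(6)=28, f(7)=-52, f(8)=-4, f(9)=108, f(10)=-100, f(11)=-116, f(12)=316, f(13)=-84; answer -84

-84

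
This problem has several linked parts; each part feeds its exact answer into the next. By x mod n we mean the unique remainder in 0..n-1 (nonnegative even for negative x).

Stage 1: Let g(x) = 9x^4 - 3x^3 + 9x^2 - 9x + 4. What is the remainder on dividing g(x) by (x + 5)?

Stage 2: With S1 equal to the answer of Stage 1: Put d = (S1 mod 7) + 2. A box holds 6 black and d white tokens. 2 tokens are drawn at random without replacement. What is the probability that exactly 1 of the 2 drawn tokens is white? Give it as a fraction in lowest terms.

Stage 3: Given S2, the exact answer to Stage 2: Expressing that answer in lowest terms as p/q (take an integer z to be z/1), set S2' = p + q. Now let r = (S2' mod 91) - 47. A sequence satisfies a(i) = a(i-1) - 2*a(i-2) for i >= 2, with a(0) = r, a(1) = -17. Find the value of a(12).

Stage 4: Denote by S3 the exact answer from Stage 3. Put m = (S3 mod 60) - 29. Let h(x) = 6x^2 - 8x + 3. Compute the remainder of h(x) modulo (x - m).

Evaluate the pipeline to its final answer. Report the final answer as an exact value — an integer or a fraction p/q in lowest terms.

Stage 1: remainder = value at the root: 9*(-5)^4 - 3*(-5)^3 + 9*(-5)^2 - 9*(-5)^1 + 4 = (5625) + (375) + (225) + (45) + (4) = 6274; answer 6274
Stage 2: S1 = 6274; d = 4; total draws C(10,2) = 45; favorable C(4,1)*C(6,1) = 24; P = 8/15; answer 8/15
Stage 3: S2 = 8/15; threaded value p + q = 23; r = -24; a(2) = 1*(-17) - 2*(-24) = 31; iterating: a(2)=31, a(3)=65, a(4)=3, a(5)=-127, a(6)=-133, a(7)=121, a(8)=387, a(9)=145, a(10)=-629, a(11)=-919, a(12)=339; answer 339
Stage 4: S3 = 339; m = 10; remainder = value at the root: 6*(10)^2 - 8*(10)^1 + 3 = (600) + (-80) + (3) = 523; answer 523

523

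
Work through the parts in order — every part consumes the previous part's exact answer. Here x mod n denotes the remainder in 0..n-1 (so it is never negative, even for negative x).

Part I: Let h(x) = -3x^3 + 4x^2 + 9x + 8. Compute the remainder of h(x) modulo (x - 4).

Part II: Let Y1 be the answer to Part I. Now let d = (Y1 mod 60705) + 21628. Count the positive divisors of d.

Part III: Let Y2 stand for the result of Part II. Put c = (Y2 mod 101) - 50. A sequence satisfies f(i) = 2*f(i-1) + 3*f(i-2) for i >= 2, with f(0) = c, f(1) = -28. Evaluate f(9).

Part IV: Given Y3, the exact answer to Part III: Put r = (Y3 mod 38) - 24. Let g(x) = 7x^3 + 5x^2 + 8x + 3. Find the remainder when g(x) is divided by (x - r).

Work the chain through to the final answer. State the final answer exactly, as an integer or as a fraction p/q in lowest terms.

Part I: remainder = value at the root: -3*(4)^3 + 4*(4)^2 + 9*(4)^1 + 8 = (-192) + (64) + (36) + (8) = -84; answer -84
Part II: Y1 = -84; d = 82249; 82249 = 233 * 353; number of divisors = (1+1) * (1+1) = 4; answer 4
Part III: Y2 = 4; c = -46; f(2) = 2*(-28) + 3*(-46) = -194; iterating: f(2)=-194, f(3)=-472, f(4)=-1526, f(5)=-4468, f(6)=-13514, f(7)=-40432, f(8)=-121406, f(9)=-364108; answer -364108
Part IV: Y3 = -364108; r = -16; remainder = value at the root: 7*(-16)^3 + 5*(-16)^2 + 8*(-16)^1 + 3 = (-28672) + (1280) + (-128) + (3) = -27517; answer -27517

-27517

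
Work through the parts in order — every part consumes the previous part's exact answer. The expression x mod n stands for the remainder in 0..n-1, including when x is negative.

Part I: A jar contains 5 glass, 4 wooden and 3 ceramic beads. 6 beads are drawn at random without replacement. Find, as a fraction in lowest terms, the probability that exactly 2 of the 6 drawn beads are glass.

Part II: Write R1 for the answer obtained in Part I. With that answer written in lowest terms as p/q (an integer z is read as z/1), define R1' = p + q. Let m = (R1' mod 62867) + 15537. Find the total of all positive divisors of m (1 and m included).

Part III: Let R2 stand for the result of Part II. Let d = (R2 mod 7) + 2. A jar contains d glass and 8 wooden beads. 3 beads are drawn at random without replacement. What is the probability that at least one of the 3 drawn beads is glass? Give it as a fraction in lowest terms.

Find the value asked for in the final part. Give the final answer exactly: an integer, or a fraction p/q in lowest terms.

Part I: total draws C(12,6) = 924; favorable C(5,2)*C(7,4) = 350; P = 25/66; answer 25/66
Part II: R1 = 25/66; threaded value p + q = 91; m = 15628; 15628 = 2^2 * 3907; sigma = (1 + 2 + 4) * (1 + 3907) = 7 * 3908 = 27356; answer 27356
Part III: R2 = 27356; d = 2; total draws C(10,3) = 120; complement C(8,3) = 56; favorable 120 - 56 = 64; P = 8/15; answer 8/15

8/15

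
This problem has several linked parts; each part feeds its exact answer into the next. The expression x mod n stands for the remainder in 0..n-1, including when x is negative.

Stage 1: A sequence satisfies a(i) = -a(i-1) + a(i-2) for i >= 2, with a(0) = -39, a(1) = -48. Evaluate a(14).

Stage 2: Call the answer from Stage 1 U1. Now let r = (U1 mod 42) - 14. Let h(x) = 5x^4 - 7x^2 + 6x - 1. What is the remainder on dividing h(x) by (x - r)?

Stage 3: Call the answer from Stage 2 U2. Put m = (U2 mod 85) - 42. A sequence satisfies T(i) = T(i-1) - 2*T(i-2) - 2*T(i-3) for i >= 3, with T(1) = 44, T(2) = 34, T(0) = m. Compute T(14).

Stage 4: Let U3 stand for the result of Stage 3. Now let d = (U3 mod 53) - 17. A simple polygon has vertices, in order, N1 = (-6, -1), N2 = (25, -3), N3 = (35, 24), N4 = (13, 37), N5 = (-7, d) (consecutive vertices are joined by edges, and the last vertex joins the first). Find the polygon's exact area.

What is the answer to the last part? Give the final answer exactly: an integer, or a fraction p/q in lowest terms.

Stage 1: a(2) = -1*(-48) + 1*(-39) = 9; iterating: a(2)=9, a(3)=-57, a(4)=66, a(5)=-123, a(6)=189, a(7)=-312, a(8)=501, a(9)=-813, a(10)=1314, a(11)=-2127, a(12)=3441, a(13)=-5568, a(14)=9009; answer 9009
Stage 2: U1 = 9009; r = 7; remainder = value at the root: 5*(7)^4 - 7*(7)^2 + 6*(7)^1 - 1 = (12005) + (-343) + (42) + (-1) = 11703; answer 11703
Stage 3: U2 = 11703; m = 16; T(3) = 1*(34) - 2*(44) - 2*(16) = -86; iterating: T(3)=-86, T(4)=-242, T(5)=-138, T(6)=518, T(7)=1278, T(8)=518, T(9)=-3074, T(10)=-6666, T(11)=-1554, T(12)=17926, T(13)=34366, T(14)=1622; answer 1622
Stage 4: U3 = 1622; d = 15; cross terms: (-6*-3 - 25*-1)=43, (25*24 - 35*-3)=705, (35*37 - 13*24)=983, (13*15 - -7*37)=454, (-7*-1 - -6*15)=97; twice the area = |2282| = 2282; area = 1141; answer 1141

1141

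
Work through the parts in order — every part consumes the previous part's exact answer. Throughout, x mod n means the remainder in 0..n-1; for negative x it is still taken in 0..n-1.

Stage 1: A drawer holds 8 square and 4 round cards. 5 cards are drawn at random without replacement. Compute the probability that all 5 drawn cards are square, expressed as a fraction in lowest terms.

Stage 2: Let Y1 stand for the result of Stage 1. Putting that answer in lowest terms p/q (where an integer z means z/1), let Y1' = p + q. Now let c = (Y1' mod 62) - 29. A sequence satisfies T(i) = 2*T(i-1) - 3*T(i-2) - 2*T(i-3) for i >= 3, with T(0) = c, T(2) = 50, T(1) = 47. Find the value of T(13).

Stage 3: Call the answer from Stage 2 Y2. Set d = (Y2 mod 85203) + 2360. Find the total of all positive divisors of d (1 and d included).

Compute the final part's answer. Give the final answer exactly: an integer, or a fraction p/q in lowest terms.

39318

Stage 1: total draws C(12,5) = 792; favorable C(8,5) = 56; P = 7/99; answer 7/99
Stage 2: Y1 = 7/99; threaded value p + q = 106; c = 15; T(3) = 2*(50) - 3*(47) - 2*(15) = -71; iterating: T(3)=-71, T(4)=-386, T(5)=-659, T(6)=-18, T(7)=2713, T(8)=6798, T(9)=5493, T(10)=-14834, T(11)=-59743, T(12)=-85970, T(13)=36957; answer 36957
Stage 3: Y2 = 36957; d = 39317; 39317 is prime, so its only divisors are 1 and 39317; sigma = 1 + 39317 = 39318; answer 39318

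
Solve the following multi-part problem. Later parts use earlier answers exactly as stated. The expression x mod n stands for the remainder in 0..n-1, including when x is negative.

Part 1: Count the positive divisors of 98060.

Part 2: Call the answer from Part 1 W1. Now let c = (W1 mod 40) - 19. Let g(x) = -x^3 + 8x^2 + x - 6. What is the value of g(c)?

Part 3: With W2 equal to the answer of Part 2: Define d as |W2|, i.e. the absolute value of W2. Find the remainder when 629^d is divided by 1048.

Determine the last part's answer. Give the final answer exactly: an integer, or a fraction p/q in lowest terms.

Part 1: 98060 = 2^2 * 5 * 4903; number of divisors = (2+1) * (1+1) * (1+1) = 12; answer 12
Part 2: W1 = 12; c = -7; -1*(-7)^3 + 8*(-7)^2 + 1*(-7)^1 - 6 = (343) + (392) + (-7) + (-6) = 722; answer 722
Part 3: W2 = 722; d = 722; squarings mod 1048: 629^1=629, 629^2=545, 629^4=441, 629^8=601, 629^16=689, 629^32=1025, 629^64=529, 629^128=25, 629^256=625, 629^512=769; 629^722 = 629^2 * 629^16 * 629^64 * 629^128 * 629^512 = 385 (mod 1048); answer 385

385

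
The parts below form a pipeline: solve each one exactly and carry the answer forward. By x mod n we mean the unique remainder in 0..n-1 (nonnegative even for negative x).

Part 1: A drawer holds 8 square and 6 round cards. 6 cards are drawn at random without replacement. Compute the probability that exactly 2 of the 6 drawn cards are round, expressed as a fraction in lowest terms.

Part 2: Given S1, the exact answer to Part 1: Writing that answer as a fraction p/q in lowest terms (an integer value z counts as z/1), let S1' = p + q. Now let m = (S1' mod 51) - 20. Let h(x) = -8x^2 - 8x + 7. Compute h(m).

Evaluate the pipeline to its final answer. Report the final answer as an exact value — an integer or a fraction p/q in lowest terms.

-3353

Part 1: total draws C(14,6) = 3003; favorable C(6,2)*C(8,4) = 1050; P = 50/143; answer 50/143
Part 2: S1 = 50/143; threaded value p + q = 193; m = 20; -8*(20)^2 - 8*(20)^1 + 7 = (-3200) + (-160) + (7) = -3353; answer -3353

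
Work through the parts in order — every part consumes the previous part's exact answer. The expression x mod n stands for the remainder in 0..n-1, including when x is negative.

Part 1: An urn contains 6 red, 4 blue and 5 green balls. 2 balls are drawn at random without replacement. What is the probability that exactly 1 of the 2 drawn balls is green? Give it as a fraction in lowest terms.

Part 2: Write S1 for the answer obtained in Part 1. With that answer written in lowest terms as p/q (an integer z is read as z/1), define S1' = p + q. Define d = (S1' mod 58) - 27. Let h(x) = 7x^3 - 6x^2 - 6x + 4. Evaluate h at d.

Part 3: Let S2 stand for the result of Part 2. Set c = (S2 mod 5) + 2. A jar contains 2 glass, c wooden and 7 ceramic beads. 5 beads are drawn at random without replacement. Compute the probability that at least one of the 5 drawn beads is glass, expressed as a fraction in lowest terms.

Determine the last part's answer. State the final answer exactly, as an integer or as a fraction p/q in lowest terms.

Part 1: total draws C(15,2) = 105; favorable C(5,1)*C(10,1) = 50; P = 10/21; answer 10/21
Part 2: S1 = 10/21; threaded value p + q = 31; d = 4; 7*(4)^3 - 6*(4)^2 - 6*(4)^1 + 4 = (448) + (-96) + (-24) + (4) = 332; answer 332
Part 3: S2 = 332; c = 4; total draws C(13,5) = 1287; complement C(11,5) = 462; favorable 1287 - 462 = 825; P = 25/39; answer 25/39

25/39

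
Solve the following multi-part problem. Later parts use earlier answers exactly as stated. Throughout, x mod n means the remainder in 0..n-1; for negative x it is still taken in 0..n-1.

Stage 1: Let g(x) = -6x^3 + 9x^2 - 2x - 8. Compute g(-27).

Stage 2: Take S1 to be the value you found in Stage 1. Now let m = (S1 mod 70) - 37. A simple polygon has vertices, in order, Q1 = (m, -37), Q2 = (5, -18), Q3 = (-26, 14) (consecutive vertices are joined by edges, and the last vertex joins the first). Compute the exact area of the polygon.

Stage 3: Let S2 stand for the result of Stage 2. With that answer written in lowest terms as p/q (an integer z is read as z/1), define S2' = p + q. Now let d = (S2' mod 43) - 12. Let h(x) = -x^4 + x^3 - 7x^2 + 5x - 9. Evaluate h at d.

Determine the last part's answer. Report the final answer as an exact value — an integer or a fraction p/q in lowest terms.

Stage 1: -6*(-27)^3 + 9*(-27)^2 - 2*(-27)^1 - 8 = (118098) + (6561) + (54) + (-8) = 124705; answer 124705
Stage 2: S1 = 124705; m = -2; cross terms: (-2*-18 - 5*-37)=221, (5*14 - -26*-18)=-398, (-26*-37 - -2*14)=990; twice the area = |813| = 813; area = 813/2; answer 813/2
Stage 3: S2 = 813/2; threaded value p + q = 815; d = 29; -1*(29)^4 + 1*(29)^3 - 7*(29)^2 + 5*(29)^1 - 9 = (-707281) + (24389) + (-5887) + (145) + (-9) = -688643; answer -688643

-688643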